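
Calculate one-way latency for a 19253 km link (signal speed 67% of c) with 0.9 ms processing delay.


Speed = 0.67 * 3e5 km/s = 201000 km/s
Propagation delay = 19253 / 201000 = 0.0958 s = 95.7861 ms
Processing delay = 0.9 ms
Total one-way latency = 96.6861 ms


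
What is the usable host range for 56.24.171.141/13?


Network: 56.24.0.0
Broadcast: 56.31.255.255
First usable = network + 1
Last usable = broadcast - 1
Range: 56.24.0.1 to 56.31.255.254


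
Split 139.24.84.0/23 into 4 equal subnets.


New prefix = 23 + 2 = 25
Each subnet has 128 addresses
  139.24.84.0/25
  139.24.84.128/25
  139.24.85.0/25
  139.24.85.128/25
Subnets: 139.24.84.0/25, 139.24.84.128/25, 139.24.85.0/25, 139.24.85.128/25


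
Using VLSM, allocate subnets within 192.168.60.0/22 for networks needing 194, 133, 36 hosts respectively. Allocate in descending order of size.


194 hosts -> /24 (254 usable): 192.168.60.0/24
133 hosts -> /24 (254 usable): 192.168.61.0/24
36 hosts -> /26 (62 usable): 192.168.62.0/26
Allocation: 192.168.60.0/24 (194 hosts, 254 usable); 192.168.61.0/24 (133 hosts, 254 usable); 192.168.62.0/26 (36 hosts, 62 usable)


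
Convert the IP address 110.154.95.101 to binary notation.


110 = 01101110
154 = 10011010
95 = 01011111
101 = 01100101
Binary: 01101110.10011010.01011111.01100101


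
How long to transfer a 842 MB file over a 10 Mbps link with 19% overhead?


Effective throughput = 10 * (1 - 19/100) = 8.1 Mbps
File size in Mb = 842 * 8 = 6736 Mb
Time = 6736 / 8.1
Time = 831.6049 seconds


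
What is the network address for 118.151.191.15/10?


IP:   01110110.10010111.10111111.00001111
Mask: 11111111.11000000.00000000.00000000
AND operation:
Net:  01110110.10000000.00000000.00000000
Network: 118.128.0.0/10


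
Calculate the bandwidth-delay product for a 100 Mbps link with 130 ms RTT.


BDP = bandwidth * RTT
= 100 Mbps * 130 ms
= 100 * 1e6 * 130 / 1000 bits
= 13000000 bits
= 1625000 bytes
= 1586.9141 KB
BDP = 13000000 bits (1625000 bytes)


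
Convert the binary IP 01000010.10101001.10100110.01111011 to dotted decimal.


01000010 = 66
10101001 = 169
10100110 = 166
01111011 = 123
IP: 66.169.166.123


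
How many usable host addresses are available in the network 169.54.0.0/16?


Host bits = 32 - 16 = 16
Total addresses = 2^16 = 65536
Usable = total - 2 (network and broadcast)
Usable hosts: 65534


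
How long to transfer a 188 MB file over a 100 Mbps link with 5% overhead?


Effective throughput = 100 * (1 - 5/100) = 95 Mbps
File size in Mb = 188 * 8 = 1504 Mb
Time = 1504 / 95
Time = 15.8316 seconds


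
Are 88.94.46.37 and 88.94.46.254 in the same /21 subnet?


Mask: 255.255.248.0
88.94.46.37 AND mask = 88.94.40.0
88.94.46.254 AND mask = 88.94.40.0
Yes, same subnet (88.94.40.0)


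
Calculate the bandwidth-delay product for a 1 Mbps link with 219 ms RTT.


BDP = bandwidth * RTT
= 1 Mbps * 219 ms
= 1 * 1e6 * 219 / 1000 bits
= 219000 bits
= 27375 bytes
= 26.7334 KB
BDP = 219000 bits (27375 bytes)


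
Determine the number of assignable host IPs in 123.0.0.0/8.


Host bits = 32 - 8 = 24
Total addresses = 2^24 = 16777216
Usable = total - 2 (network and broadcast)
Usable hosts: 16777214


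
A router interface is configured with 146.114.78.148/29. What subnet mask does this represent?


/29 means 29 network bits, 3 host bits
Binary: 11111111111111111111111111111000
Mask: 255.255.255.248


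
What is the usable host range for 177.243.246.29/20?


Network: 177.243.240.0
Broadcast: 177.243.255.255
First usable = network + 1
Last usable = broadcast - 1
Range: 177.243.240.1 to 177.243.255.254


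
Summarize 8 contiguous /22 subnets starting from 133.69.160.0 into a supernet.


Original prefix: /22
Number of subnets: 8 = 2^3
New prefix = 22 - 3 = 19
Supernet: 133.69.160.0/19


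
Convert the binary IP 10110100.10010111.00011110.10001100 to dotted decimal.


10110100 = 180
10010111 = 151
00011110 = 30
10001100 = 140
IP: 180.151.30.140


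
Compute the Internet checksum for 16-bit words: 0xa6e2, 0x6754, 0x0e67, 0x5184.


Sum all words (with carry folding):
+ 0xa6e2 = 0xa6e2
+ 0x6754 = 0x0e37
+ 0x0e67 = 0x1c9e
+ 0x5184 = 0x6e22
One's complement: ~0x6e22
Checksum = 0x91dd


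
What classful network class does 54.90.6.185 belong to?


First octet: 54
Binary: 00110110
0xxxxxxx -> Class A (1-126)
Class A, default mask 255.0.0.0 (/8)


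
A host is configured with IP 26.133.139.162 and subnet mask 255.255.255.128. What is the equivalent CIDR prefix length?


Binary: 11111111.11111111.11111111.10000000
Count leading 1s
Prefix: /25


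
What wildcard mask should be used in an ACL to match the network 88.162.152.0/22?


Subnet mask: 255.255.252.0
Wildcard = 255.255.255.255 - subnet mask
255 - 255 = 0
255 - 255 = 0
255 - 252 = 3
255 - 0 = 255
Wildcard: 0.0.3.255


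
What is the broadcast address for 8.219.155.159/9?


Network: 8.128.0.0/9
Host bits = 23
Set all host bits to 1:
Broadcast: 8.255.255.255


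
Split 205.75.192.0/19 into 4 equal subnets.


New prefix = 19 + 2 = 21
Each subnet has 2048 addresses
  205.75.192.0/21
  205.75.200.0/21
  205.75.208.0/21
  205.75.216.0/21
Subnets: 205.75.192.0/21, 205.75.200.0/21, 205.75.208.0/21, 205.75.216.0/21


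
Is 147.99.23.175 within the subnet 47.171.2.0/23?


Subnet network: 47.171.2.0
Test IP AND mask: 147.99.22.0
No, 147.99.23.175 is not in 47.171.2.0/23


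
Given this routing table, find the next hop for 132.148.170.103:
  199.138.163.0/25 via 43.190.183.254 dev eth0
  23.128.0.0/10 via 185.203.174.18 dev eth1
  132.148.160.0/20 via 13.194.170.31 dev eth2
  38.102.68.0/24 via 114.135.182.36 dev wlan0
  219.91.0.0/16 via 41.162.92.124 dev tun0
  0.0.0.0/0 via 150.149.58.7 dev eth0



Longest prefix match for 132.148.170.103:
  /25 199.138.163.0: no
  /10 23.128.0.0: no
  /20 132.148.160.0: MATCH
  /24 38.102.68.0: no
  /16 219.91.0.0: no
  /0 0.0.0.0: MATCH
Selected: next-hop 13.194.170.31 via eth2 (matched /20)


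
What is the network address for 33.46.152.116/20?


IP:   00100001.00101110.10011000.01110100
Mask: 11111111.11111111.11110000.00000000
AND operation:
Net:  00100001.00101110.10010000.00000000
Network: 33.46.144.0/20


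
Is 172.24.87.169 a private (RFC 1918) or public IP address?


RFC 1918 private ranges:
  10.0.0.0/8 (10.0.0.0 - 10.255.255.255)
  172.16.0.0/12 (172.16.0.0 - 172.31.255.255)
  192.168.0.0/16 (192.168.0.0 - 192.168.255.255)
Private (in 172.16.0.0/12)


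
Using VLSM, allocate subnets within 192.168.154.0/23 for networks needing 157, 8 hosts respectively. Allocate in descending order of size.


157 hosts -> /24 (254 usable): 192.168.154.0/24
8 hosts -> /28 (14 usable): 192.168.155.0/28
Allocation: 192.168.154.0/24 (157 hosts, 254 usable); 192.168.155.0/28 (8 hosts, 14 usable)


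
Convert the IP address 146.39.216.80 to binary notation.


146 = 10010010
39 = 00100111
216 = 11011000
80 = 01010000
Binary: 10010010.00100111.11011000.01010000


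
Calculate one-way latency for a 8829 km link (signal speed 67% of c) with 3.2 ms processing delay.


Speed = 0.67 * 3e5 km/s = 201000 km/s
Propagation delay = 8829 / 201000 = 0.0439 s = 43.9254 ms
Processing delay = 3.2 ms
Total one-way latency = 47.1254 ms


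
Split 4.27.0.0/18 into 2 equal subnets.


New prefix = 18 + 1 = 19
Each subnet has 8192 addresses
  4.27.0.0/19
  4.27.32.0/19
Subnets: 4.27.0.0/19, 4.27.32.0/19


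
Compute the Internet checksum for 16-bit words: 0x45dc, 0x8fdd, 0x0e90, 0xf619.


Sum all words (with carry folding):
+ 0x45dc = 0x45dc
+ 0x8fdd = 0xd5b9
+ 0x0e90 = 0xe449
+ 0xf619 = 0xda63
One's complement: ~0xda63
Checksum = 0x259c


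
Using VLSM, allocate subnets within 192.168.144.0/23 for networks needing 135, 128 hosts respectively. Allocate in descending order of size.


135 hosts -> /24 (254 usable): 192.168.144.0/24
128 hosts -> /24 (254 usable): 192.168.145.0/24
Allocation: 192.168.144.0/24 (135 hosts, 254 usable); 192.168.145.0/24 (128 hosts, 254 usable)


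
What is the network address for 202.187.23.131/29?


IP:   11001010.10111011.00010111.10000011
Mask: 11111111.11111111.11111111.11111000
AND operation:
Net:  11001010.10111011.00010111.10000000
Network: 202.187.23.128/29


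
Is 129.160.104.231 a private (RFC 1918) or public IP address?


RFC 1918 private ranges:
  10.0.0.0/8 (10.0.0.0 - 10.255.255.255)
  172.16.0.0/12 (172.16.0.0 - 172.31.255.255)
  192.168.0.0/16 (192.168.0.0 - 192.168.255.255)
Public (not in any RFC 1918 range)


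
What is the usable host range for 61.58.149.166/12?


Network: 61.48.0.0
Broadcast: 61.63.255.255
First usable = network + 1
Last usable = broadcast - 1
Range: 61.48.0.1 to 61.63.255.254


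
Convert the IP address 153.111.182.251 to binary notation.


153 = 10011001
111 = 01101111
182 = 10110110
251 = 11111011
Binary: 10011001.01101111.10110110.11111011


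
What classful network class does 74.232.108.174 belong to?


First octet: 74
Binary: 01001010
0xxxxxxx -> Class A (1-126)
Class A, default mask 255.0.0.0 (/8)


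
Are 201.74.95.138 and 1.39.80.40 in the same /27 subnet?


Mask: 255.255.255.224
201.74.95.138 AND mask = 201.74.95.128
1.39.80.40 AND mask = 1.39.80.32
No, different subnets (201.74.95.128 vs 1.39.80.32)


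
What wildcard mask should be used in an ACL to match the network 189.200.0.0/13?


Subnet mask: 255.248.0.0
Wildcard = 255.255.255.255 - subnet mask
255 - 255 = 0
255 - 248 = 7
255 - 0 = 255
255 - 0 = 255
Wildcard: 0.7.255.255


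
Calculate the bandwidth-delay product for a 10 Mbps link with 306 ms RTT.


BDP = bandwidth * RTT
= 10 Mbps * 306 ms
= 10 * 1e6 * 306 / 1000 bits
= 3060000 bits
= 382500 bytes
= 373.5352 KB
BDP = 3060000 bits (382500 bytes)


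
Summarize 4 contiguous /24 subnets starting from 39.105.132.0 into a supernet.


Original prefix: /24
Number of subnets: 4 = 2^2
New prefix = 24 - 2 = 22
Supernet: 39.105.132.0/22


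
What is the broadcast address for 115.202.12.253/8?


Network: 115.0.0.0/8
Host bits = 24
Set all host bits to 1:
Broadcast: 115.255.255.255


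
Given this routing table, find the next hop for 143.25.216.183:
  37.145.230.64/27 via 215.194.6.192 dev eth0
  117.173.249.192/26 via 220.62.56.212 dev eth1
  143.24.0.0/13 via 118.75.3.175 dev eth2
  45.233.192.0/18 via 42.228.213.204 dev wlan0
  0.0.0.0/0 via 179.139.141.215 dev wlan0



Longest prefix match for 143.25.216.183:
  /27 37.145.230.64: no
  /26 117.173.249.192: no
  /13 143.24.0.0: MATCH
  /18 45.233.192.0: no
  /0 0.0.0.0: MATCH
Selected: next-hop 118.75.3.175 via eth2 (matched /13)


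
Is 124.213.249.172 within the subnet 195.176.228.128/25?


Subnet network: 195.176.228.128
Test IP AND mask: 124.213.249.128
No, 124.213.249.172 is not in 195.176.228.128/25


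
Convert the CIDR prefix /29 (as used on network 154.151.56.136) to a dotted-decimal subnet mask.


/29 means 29 network bits, 3 host bits
Binary: 11111111111111111111111111111000
Mask: 255.255.255.248


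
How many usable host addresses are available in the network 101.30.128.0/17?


Host bits = 32 - 17 = 15
Total addresses = 2^15 = 32768
Usable = total - 2 (network and broadcast)
Usable hosts: 32766


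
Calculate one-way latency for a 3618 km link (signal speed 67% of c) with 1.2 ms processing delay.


Speed = 0.67 * 3e5 km/s = 201000 km/s
Propagation delay = 3618 / 201000 = 0.018 s = 18 ms
Processing delay = 1.2 ms
Total one-way latency = 19.2 ms


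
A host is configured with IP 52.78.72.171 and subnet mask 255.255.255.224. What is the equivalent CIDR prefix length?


Binary: 11111111.11111111.11111111.11100000
Count leading 1s
Prefix: /27


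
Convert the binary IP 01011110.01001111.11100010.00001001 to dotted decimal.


01011110 = 94
01001111 = 79
11100010 = 226
00001001 = 9
IP: 94.79.226.9


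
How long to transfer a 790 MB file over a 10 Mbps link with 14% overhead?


Effective throughput = 10 * (1 - 14/100) = 8.6 Mbps
File size in Mb = 790 * 8 = 6320 Mb
Time = 6320 / 8.6
Time = 734.8837 seconds


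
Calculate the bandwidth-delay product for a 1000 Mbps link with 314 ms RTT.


BDP = bandwidth * RTT
= 1000 Mbps * 314 ms
= 1000 * 1e6 * 314 / 1000 bits
= 314000000 bits
= 39250000 bytes
= 38330.0781 KB
BDP = 314000000 bits (39250000 bytes)


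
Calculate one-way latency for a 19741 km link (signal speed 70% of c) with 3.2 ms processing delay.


Speed = 0.7 * 3e5 km/s = 210000 km/s
Propagation delay = 19741 / 210000 = 0.094 s = 94.0048 ms
Processing delay = 3.2 ms
Total one-way latency = 97.2048 ms


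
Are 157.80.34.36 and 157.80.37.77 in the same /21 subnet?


Mask: 255.255.248.0
157.80.34.36 AND mask = 157.80.32.0
157.80.37.77 AND mask = 157.80.32.0
Yes, same subnet (157.80.32.0)


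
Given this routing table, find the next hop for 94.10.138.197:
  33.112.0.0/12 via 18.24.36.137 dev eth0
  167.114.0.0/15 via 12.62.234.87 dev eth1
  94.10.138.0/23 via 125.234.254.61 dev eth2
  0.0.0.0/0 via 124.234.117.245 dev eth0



Longest prefix match for 94.10.138.197:
  /12 33.112.0.0: no
  /15 167.114.0.0: no
  /23 94.10.138.0: MATCH
  /0 0.0.0.0: MATCH
Selected: next-hop 125.234.254.61 via eth2 (matched /23)


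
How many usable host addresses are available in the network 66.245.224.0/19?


Host bits = 32 - 19 = 13
Total addresses = 2^13 = 8192
Usable = total - 2 (network and broadcast)
Usable hosts: 8190


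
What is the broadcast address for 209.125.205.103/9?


Network: 209.0.0.0/9
Host bits = 23
Set all host bits to 1:
Broadcast: 209.127.255.255


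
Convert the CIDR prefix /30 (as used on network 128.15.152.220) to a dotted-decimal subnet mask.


/30 means 30 network bits, 2 host bits
Binary: 11111111111111111111111111111100
Mask: 255.255.255.252


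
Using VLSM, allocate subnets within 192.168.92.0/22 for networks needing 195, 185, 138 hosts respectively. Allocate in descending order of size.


195 hosts -> /24 (254 usable): 192.168.92.0/24
185 hosts -> /24 (254 usable): 192.168.93.0/24
138 hosts -> /24 (254 usable): 192.168.94.0/24
Allocation: 192.168.92.0/24 (195 hosts, 254 usable); 192.168.93.0/24 (185 hosts, 254 usable); 192.168.94.0/24 (138 hosts, 254 usable)


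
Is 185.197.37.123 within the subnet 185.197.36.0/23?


Subnet network: 185.197.36.0
Test IP AND mask: 185.197.36.0
Yes, 185.197.37.123 is in 185.197.36.0/23


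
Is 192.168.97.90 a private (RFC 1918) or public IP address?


RFC 1918 private ranges:
  10.0.0.0/8 (10.0.0.0 - 10.255.255.255)
  172.16.0.0/12 (172.16.0.0 - 172.31.255.255)
  192.168.0.0/16 (192.168.0.0 - 192.168.255.255)
Private (in 192.168.0.0/16)


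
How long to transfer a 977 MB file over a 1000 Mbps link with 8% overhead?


Effective throughput = 1000 * (1 - 8/100) = 920 Mbps
File size in Mb = 977 * 8 = 7816 Mb
Time = 7816 / 920
Time = 8.4957 seconds


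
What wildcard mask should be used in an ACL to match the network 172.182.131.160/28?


Subnet mask: 255.255.255.240
Wildcard = 255.255.255.255 - subnet mask
255 - 255 = 0
255 - 255 = 0
255 - 255 = 0
255 - 240 = 15
Wildcard: 0.0.0.15


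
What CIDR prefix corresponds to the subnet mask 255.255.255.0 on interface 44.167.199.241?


Binary: 11111111.11111111.11111111.00000000
Count leading 1s
Prefix: /24


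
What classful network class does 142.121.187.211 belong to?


First octet: 142
Binary: 10001110
10xxxxxx -> Class B (128-191)
Class B, default mask 255.255.0.0 (/16)


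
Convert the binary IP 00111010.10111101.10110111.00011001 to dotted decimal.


00111010 = 58
10111101 = 189
10110111 = 183
00011001 = 25
IP: 58.189.183.25


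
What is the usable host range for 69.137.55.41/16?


Network: 69.137.0.0
Broadcast: 69.137.255.255
First usable = network + 1
Last usable = broadcast - 1
Range: 69.137.0.1 to 69.137.255.254


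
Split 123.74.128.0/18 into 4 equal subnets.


New prefix = 18 + 2 = 20
Each subnet has 4096 addresses
  123.74.128.0/20
  123.74.144.0/20
  123.74.160.0/20
  123.74.176.0/20
Subnets: 123.74.128.0/20, 123.74.144.0/20, 123.74.160.0/20, 123.74.176.0/20


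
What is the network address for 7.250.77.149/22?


IP:   00000111.11111010.01001101.10010101
Mask: 11111111.11111111.11111100.00000000
AND operation:
Net:  00000111.11111010.01001100.00000000
Network: 7.250.76.0/22


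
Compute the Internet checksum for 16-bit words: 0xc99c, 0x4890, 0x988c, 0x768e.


Sum all words (with carry folding):
+ 0xc99c = 0xc99c
+ 0x4890 = 0x122d
+ 0x988c = 0xaab9
+ 0x768e = 0x2148
One's complement: ~0x2148
Checksum = 0xdeb7


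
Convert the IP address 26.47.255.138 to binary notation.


26 = 00011010
47 = 00101111
255 = 11111111
138 = 10001010
Binary: 00011010.00101111.11111111.10001010


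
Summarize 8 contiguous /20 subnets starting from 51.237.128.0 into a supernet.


Original prefix: /20
Number of subnets: 8 = 2^3
New prefix = 20 - 3 = 17
Supernet: 51.237.128.0/17


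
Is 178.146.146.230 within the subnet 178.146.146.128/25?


Subnet network: 178.146.146.128
Test IP AND mask: 178.146.146.128
Yes, 178.146.146.230 is in 178.146.146.128/25


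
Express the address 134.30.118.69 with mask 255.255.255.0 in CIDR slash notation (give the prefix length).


Binary: 11111111.11111111.11111111.00000000
Count leading 1s
Prefix: /24


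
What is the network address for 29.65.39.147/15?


IP:   00011101.01000001.00100111.10010011
Mask: 11111111.11111110.00000000.00000000
AND operation:
Net:  00011101.01000000.00000000.00000000
Network: 29.64.0.0/15


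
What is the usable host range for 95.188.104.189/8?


Network: 95.0.0.0
Broadcast: 95.255.255.255
First usable = network + 1
Last usable = broadcast - 1
Range: 95.0.0.1 to 95.255.255.254


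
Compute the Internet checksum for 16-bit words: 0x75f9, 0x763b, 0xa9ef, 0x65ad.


Sum all words (with carry folding):
+ 0x75f9 = 0x75f9
+ 0x763b = 0xec34
+ 0xa9ef = 0x9624
+ 0x65ad = 0xfbd1
One's complement: ~0xfbd1
Checksum = 0x042e


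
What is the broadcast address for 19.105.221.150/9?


Network: 19.0.0.0/9
Host bits = 23
Set all host bits to 1:
Broadcast: 19.127.255.255


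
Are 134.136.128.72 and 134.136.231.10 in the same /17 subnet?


Mask: 255.255.128.0
134.136.128.72 AND mask = 134.136.128.0
134.136.231.10 AND mask = 134.136.128.0
Yes, same subnet (134.136.128.0)


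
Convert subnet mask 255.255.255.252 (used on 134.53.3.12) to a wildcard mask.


Subnet mask: 255.255.255.252
Wildcard = 255.255.255.255 - subnet mask
255 - 255 = 0
255 - 255 = 0
255 - 255 = 0
255 - 252 = 3
Wildcard: 0.0.0.3


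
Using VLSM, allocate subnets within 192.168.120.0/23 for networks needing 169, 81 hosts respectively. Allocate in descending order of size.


169 hosts -> /24 (254 usable): 192.168.120.0/24
81 hosts -> /25 (126 usable): 192.168.121.0/25
Allocation: 192.168.120.0/24 (169 hosts, 254 usable); 192.168.121.0/25 (81 hosts, 126 usable)


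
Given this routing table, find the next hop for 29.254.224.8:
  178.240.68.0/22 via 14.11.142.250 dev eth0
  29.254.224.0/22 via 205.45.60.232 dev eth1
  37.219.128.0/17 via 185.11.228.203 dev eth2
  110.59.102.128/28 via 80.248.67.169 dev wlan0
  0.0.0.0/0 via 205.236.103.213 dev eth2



Longest prefix match for 29.254.224.8:
  /22 178.240.68.0: no
  /22 29.254.224.0: MATCH
  /17 37.219.128.0: no
  /28 110.59.102.128: no
  /0 0.0.0.0: MATCH
Selected: next-hop 205.45.60.232 via eth1 (matched /22)


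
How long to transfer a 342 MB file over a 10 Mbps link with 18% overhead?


Effective throughput = 10 * (1 - 18/100) = 8.2 Mbps
File size in Mb = 342 * 8 = 2736 Mb
Time = 2736 / 8.2
Time = 333.6585 seconds


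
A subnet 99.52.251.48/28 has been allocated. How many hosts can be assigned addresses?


Host bits = 32 - 28 = 4
Total addresses = 2^4 = 16
Usable = total - 2 (network and broadcast)
Usable hosts: 14


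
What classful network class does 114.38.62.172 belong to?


First octet: 114
Binary: 01110010
0xxxxxxx -> Class A (1-126)
Class A, default mask 255.0.0.0 (/8)


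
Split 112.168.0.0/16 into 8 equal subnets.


New prefix = 16 + 3 = 19
Each subnet has 8192 addresses
  112.168.0.0/19
  112.168.32.0/19
  112.168.64.0/19
  112.168.96.0/19
  112.168.128.0/19
  112.168.160.0/19
  112.168.192.0/19
  112.168.224.0/19
Subnets: 112.168.0.0/19, 112.168.32.0/19, 112.168.64.0/19, 112.168.96.0/19, 112.168.128.0/19, 112.168.160.0/19, 112.168.192.0/19, 112.168.224.0/19


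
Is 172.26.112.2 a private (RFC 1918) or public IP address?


RFC 1918 private ranges:
  10.0.0.0/8 (10.0.0.0 - 10.255.255.255)
  172.16.0.0/12 (172.16.0.0 - 172.31.255.255)
  192.168.0.0/16 (192.168.0.0 - 192.168.255.255)
Private (in 172.16.0.0/12)


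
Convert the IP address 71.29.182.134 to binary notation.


71 = 01000111
29 = 00011101
182 = 10110110
134 = 10000110
Binary: 01000111.00011101.10110110.10000110


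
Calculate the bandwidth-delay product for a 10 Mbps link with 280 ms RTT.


BDP = bandwidth * RTT
= 10 Mbps * 280 ms
= 10 * 1e6 * 280 / 1000 bits
= 2800000 bits
= 350000 bytes
= 341.7969 KB
BDP = 2800000 bits (350000 bytes)


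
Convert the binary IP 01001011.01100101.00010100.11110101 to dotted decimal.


01001011 = 75
01100101 = 101
00010100 = 20
11110101 = 245
IP: 75.101.20.245


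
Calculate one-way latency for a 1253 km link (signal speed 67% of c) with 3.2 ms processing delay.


Speed = 0.67 * 3e5 km/s = 201000 km/s
Propagation delay = 1253 / 201000 = 0.0062 s = 6.2338 ms
Processing delay = 3.2 ms
Total one-way latency = 9.4338 ms


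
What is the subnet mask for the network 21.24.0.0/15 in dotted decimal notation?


/15 means 15 network bits, 17 host bits
Binary: 11111111111111100000000000000000
Mask: 255.254.0.0


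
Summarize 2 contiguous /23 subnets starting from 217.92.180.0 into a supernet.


Original prefix: /23
Number of subnets: 2 = 2^1
New prefix = 23 - 1 = 22
Supernet: 217.92.180.0/22


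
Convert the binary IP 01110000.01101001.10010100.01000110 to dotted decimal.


01110000 = 112
01101001 = 105
10010100 = 148
01000110 = 70
IP: 112.105.148.70


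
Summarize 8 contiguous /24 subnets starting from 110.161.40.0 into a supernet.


Original prefix: /24
Number of subnets: 8 = 2^3
New prefix = 24 - 3 = 21
Supernet: 110.161.40.0/21


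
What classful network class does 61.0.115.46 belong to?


First octet: 61
Binary: 00111101
0xxxxxxx -> Class A (1-126)
Class A, default mask 255.0.0.0 (/8)


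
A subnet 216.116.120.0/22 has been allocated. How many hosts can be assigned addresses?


Host bits = 32 - 22 = 10
Total addresses = 2^10 = 1024
Usable = total - 2 (network and broadcast)
Usable hosts: 1022


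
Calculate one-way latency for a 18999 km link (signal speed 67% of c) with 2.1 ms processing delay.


Speed = 0.67 * 3e5 km/s = 201000 km/s
Propagation delay = 18999 / 201000 = 0.0945 s = 94.5224 ms
Processing delay = 2.1 ms
Total one-way latency = 96.6224 ms


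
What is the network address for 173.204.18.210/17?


IP:   10101101.11001100.00010010.11010010
Mask: 11111111.11111111.10000000.00000000
AND operation:
Net:  10101101.11001100.00000000.00000000
Network: 173.204.0.0/17


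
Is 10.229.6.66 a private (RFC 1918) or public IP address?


RFC 1918 private ranges:
  10.0.0.0/8 (10.0.0.0 - 10.255.255.255)
  172.16.0.0/12 (172.16.0.0 - 172.31.255.255)
  192.168.0.0/16 (192.168.0.0 - 192.168.255.255)
Private (in 10.0.0.0/8)


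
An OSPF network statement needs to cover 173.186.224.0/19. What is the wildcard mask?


Subnet mask: 255.255.224.0
Wildcard = 255.255.255.255 - subnet mask
255 - 255 = 0
255 - 255 = 0
255 - 224 = 31
255 - 0 = 255
Wildcard: 0.0.31.255


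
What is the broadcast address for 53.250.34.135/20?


Network: 53.250.32.0/20
Host bits = 12
Set all host bits to 1:
Broadcast: 53.250.47.255


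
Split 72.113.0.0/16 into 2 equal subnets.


New prefix = 16 + 1 = 17
Each subnet has 32768 addresses
  72.113.0.0/17
  72.113.128.0/17
Subnets: 72.113.0.0/17, 72.113.128.0/17


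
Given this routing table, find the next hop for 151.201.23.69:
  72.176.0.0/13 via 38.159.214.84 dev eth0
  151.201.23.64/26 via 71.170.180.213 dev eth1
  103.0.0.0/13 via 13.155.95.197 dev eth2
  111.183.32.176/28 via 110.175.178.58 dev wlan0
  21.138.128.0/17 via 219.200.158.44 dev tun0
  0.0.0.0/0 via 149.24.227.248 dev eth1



Longest prefix match for 151.201.23.69:
  /13 72.176.0.0: no
  /26 151.201.23.64: MATCH
  /13 103.0.0.0: no
  /28 111.183.32.176: no
  /17 21.138.128.0: no
  /0 0.0.0.0: MATCH
Selected: next-hop 71.170.180.213 via eth1 (matched /26)


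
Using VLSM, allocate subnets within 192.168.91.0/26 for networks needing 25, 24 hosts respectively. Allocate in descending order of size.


25 hosts -> /27 (30 usable): 192.168.91.0/27
24 hosts -> /27 (30 usable): 192.168.91.32/27
Allocation: 192.168.91.0/27 (25 hosts, 30 usable); 192.168.91.32/27 (24 hosts, 30 usable)


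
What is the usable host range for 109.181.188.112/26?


Network: 109.181.188.64
Broadcast: 109.181.188.127
First usable = network + 1
Last usable = broadcast - 1
Range: 109.181.188.65 to 109.181.188.126


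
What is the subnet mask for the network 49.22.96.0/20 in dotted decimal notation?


/20 means 20 network bits, 12 host bits
Binary: 11111111111111111111000000000000
Mask: 255.255.240.0


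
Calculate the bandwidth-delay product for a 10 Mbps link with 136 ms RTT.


BDP = bandwidth * RTT
= 10 Mbps * 136 ms
= 10 * 1e6 * 136 / 1000 bits
= 1360000 bits
= 170000 bytes
= 166.0156 KB
BDP = 1360000 bits (170000 bytes)


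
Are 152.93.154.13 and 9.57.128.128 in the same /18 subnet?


Mask: 255.255.192.0
152.93.154.13 AND mask = 152.93.128.0
9.57.128.128 AND mask = 9.57.128.0
No, different subnets (152.93.128.0 vs 9.57.128.0)


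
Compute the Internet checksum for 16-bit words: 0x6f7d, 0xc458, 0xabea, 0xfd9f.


Sum all words (with carry folding):
+ 0x6f7d = 0x6f7d
+ 0xc458 = 0x33d6
+ 0xabea = 0xdfc0
+ 0xfd9f = 0xdd60
One's complement: ~0xdd60
Checksum = 0x229f


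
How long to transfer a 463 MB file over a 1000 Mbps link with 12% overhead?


Effective throughput = 1000 * (1 - 12/100) = 880 Mbps
File size in Mb = 463 * 8 = 3704 Mb
Time = 3704 / 880
Time = 4.2091 seconds


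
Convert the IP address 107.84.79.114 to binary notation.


107 = 01101011
84 = 01010100
79 = 01001111
114 = 01110010
Binary: 01101011.01010100.01001111.01110010


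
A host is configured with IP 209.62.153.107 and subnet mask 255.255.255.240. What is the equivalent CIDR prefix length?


Binary: 11111111.11111111.11111111.11110000
Count leading 1s
Prefix: /28


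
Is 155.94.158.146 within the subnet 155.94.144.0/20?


Subnet network: 155.94.144.0
Test IP AND mask: 155.94.144.0
Yes, 155.94.158.146 is in 155.94.144.0/20


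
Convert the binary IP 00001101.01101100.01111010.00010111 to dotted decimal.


00001101 = 13
01101100 = 108
01111010 = 122
00010111 = 23
IP: 13.108.122.23


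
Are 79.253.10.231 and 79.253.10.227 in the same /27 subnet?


Mask: 255.255.255.224
79.253.10.231 AND mask = 79.253.10.224
79.253.10.227 AND mask = 79.253.10.224
Yes, same subnet (79.253.10.224)


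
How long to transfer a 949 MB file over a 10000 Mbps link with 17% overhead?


Effective throughput = 10000 * (1 - 17/100) = 8300 Mbps
File size in Mb = 949 * 8 = 7592 Mb
Time = 7592 / 8300
Time = 0.9147 seconds


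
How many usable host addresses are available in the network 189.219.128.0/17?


Host bits = 32 - 17 = 15
Total addresses = 2^15 = 32768
Usable = total - 2 (network and broadcast)
Usable hosts: 32766


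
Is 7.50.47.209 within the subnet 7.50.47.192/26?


Subnet network: 7.50.47.192
Test IP AND mask: 7.50.47.192
Yes, 7.50.47.209 is in 7.50.47.192/26


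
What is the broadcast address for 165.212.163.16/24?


Network: 165.212.163.0/24
Host bits = 8
Set all host bits to 1:
Broadcast: 165.212.163.255


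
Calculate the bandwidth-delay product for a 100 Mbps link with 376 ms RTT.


BDP = bandwidth * RTT
= 100 Mbps * 376 ms
= 100 * 1e6 * 376 / 1000 bits
= 37600000 bits
= 4700000 bytes
= 4589.8438 KB
BDP = 37600000 bits (4700000 bytes)


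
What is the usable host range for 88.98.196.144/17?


Network: 88.98.128.0
Broadcast: 88.98.255.255
First usable = network + 1
Last usable = broadcast - 1
Range: 88.98.128.1 to 88.98.255.254


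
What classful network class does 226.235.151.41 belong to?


First octet: 226
Binary: 11100010
1110xxxx -> Class D (224-239)
Class D (multicast), default mask N/A


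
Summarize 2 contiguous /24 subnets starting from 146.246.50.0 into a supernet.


Original prefix: /24
Number of subnets: 2 = 2^1
New prefix = 24 - 1 = 23
Supernet: 146.246.50.0/23


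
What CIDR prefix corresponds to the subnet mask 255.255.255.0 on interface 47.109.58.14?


Binary: 11111111.11111111.11111111.00000000
Count leading 1s
Prefix: /24


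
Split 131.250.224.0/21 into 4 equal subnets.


New prefix = 21 + 2 = 23
Each subnet has 512 addresses
  131.250.224.0/23
  131.250.226.0/23
  131.250.228.0/23
  131.250.230.0/23
Subnets: 131.250.224.0/23, 131.250.226.0/23, 131.250.228.0/23, 131.250.230.0/23


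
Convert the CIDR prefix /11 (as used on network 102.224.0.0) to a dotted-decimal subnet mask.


/11 means 11 network bits, 21 host bits
Binary: 11111111111000000000000000000000
Mask: 255.224.0.0


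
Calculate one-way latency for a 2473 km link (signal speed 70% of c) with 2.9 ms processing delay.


Speed = 0.7 * 3e5 km/s = 210000 km/s
Propagation delay = 2473 / 210000 = 0.0118 s = 11.7762 ms
Processing delay = 2.9 ms
Total one-way latency = 14.6762 ms


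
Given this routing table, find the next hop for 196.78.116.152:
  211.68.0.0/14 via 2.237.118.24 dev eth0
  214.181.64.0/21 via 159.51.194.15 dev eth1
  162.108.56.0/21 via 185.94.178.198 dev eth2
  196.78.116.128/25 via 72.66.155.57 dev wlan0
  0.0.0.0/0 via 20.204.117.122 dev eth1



Longest prefix match for 196.78.116.152:
  /14 211.68.0.0: no
  /21 214.181.64.0: no
  /21 162.108.56.0: no
  /25 196.78.116.128: MATCH
  /0 0.0.0.0: MATCH
Selected: next-hop 72.66.155.57 via wlan0 (matched /25)


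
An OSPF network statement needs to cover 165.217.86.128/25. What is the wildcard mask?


Subnet mask: 255.255.255.128
Wildcard = 255.255.255.255 - subnet mask
255 - 255 = 0
255 - 255 = 0
255 - 255 = 0
255 - 128 = 127
Wildcard: 0.0.0.127


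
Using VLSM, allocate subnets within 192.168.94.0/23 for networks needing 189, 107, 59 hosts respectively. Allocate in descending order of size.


189 hosts -> /24 (254 usable): 192.168.94.0/24
107 hosts -> /25 (126 usable): 192.168.95.0/25
59 hosts -> /26 (62 usable): 192.168.95.128/26
Allocation: 192.168.94.0/24 (189 hosts, 254 usable); 192.168.95.0/25 (107 hosts, 126 usable); 192.168.95.128/26 (59 hosts, 62 usable)


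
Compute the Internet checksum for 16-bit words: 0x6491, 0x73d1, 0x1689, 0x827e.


Sum all words (with carry folding):
+ 0x6491 = 0x6491
+ 0x73d1 = 0xd862
+ 0x1689 = 0xeeeb
+ 0x827e = 0x716a
One's complement: ~0x716a
Checksum = 0x8e95


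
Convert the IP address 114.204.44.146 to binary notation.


114 = 01110010
204 = 11001100
44 = 00101100
146 = 10010010
Binary: 01110010.11001100.00101100.10010010


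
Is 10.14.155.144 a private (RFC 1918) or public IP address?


RFC 1918 private ranges:
  10.0.0.0/8 (10.0.0.0 - 10.255.255.255)
  172.16.0.0/12 (172.16.0.0 - 172.31.255.255)
  192.168.0.0/16 (192.168.0.0 - 192.168.255.255)
Private (in 10.0.0.0/8)


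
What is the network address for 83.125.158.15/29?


IP:   01010011.01111101.10011110.00001111
Mask: 11111111.11111111.11111111.11111000
AND operation:
Net:  01010011.01111101.10011110.00001000
Network: 83.125.158.8/29


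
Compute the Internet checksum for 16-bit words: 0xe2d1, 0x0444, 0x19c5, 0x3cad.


Sum all words (with carry folding):
+ 0xe2d1 = 0xe2d1
+ 0x0444 = 0xe715
+ 0x19c5 = 0x00db
+ 0x3cad = 0x3d88
One's complement: ~0x3d88
Checksum = 0xc277


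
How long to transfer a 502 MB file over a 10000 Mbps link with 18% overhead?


Effective throughput = 10000 * (1 - 18/100) = 8200 Mbps
File size in Mb = 502 * 8 = 4016 Mb
Time = 4016 / 8200
Time = 0.4898 seconds


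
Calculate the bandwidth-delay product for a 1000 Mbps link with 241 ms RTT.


BDP = bandwidth * RTT
= 1000 Mbps * 241 ms
= 1000 * 1e6 * 241 / 1000 bits
= 241000000 bits
= 30125000 bytes
= 29418.9453 KB
BDP = 241000000 bits (30125000 bytes)


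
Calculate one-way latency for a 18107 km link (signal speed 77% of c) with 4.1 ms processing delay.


Speed = 0.77 * 3e5 km/s = 231000 km/s
Propagation delay = 18107 / 231000 = 0.0784 s = 78.3853 ms
Processing delay = 4.1 ms
Total one-way latency = 82.4853 ms


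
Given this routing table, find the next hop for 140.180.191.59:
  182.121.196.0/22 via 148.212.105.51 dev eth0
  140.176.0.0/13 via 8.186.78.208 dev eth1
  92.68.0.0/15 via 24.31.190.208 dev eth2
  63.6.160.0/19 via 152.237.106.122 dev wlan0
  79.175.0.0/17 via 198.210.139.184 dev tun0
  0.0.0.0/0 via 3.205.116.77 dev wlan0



Longest prefix match for 140.180.191.59:
  /22 182.121.196.0: no
  /13 140.176.0.0: MATCH
  /15 92.68.0.0: no
  /19 63.6.160.0: no
  /17 79.175.0.0: no
  /0 0.0.0.0: MATCH
Selected: next-hop 8.186.78.208 via eth1 (matched /13)


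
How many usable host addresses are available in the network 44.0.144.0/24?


Host bits = 32 - 24 = 8
Total addresses = 2^8 = 256
Usable = total - 2 (network and broadcast)
Usable hosts: 254


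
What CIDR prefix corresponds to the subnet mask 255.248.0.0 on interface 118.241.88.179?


Binary: 11111111.11111000.00000000.00000000
Count leading 1s
Prefix: /13


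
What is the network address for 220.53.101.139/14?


IP:   11011100.00110101.01100101.10001011
Mask: 11111111.11111100.00000000.00000000
AND operation:
Net:  11011100.00110100.00000000.00000000
Network: 220.52.0.0/14


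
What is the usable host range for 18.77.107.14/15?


Network: 18.76.0.0
Broadcast: 18.77.255.255
First usable = network + 1
Last usable = broadcast - 1
Range: 18.76.0.1 to 18.77.255.254


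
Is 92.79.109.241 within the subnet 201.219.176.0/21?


Subnet network: 201.219.176.0
Test IP AND mask: 92.79.104.0
No, 92.79.109.241 is not in 201.219.176.0/21


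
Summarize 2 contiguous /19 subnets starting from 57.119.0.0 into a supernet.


Original prefix: /19
Number of subnets: 2 = 2^1
New prefix = 19 - 1 = 18
Supernet: 57.119.0.0/18


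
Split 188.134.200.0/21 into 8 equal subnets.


New prefix = 21 + 3 = 24
Each subnet has 256 addresses
  188.134.200.0/24
  188.134.201.0/24
  188.134.202.0/24
  188.134.203.0/24
  188.134.204.0/24
  188.134.205.0/24
  188.134.206.0/24
  188.134.207.0/24
Subnets: 188.134.200.0/24, 188.134.201.0/24, 188.134.202.0/24, 188.134.203.0/24, 188.134.204.0/24, 188.134.205.0/24, 188.134.206.0/24, 188.134.207.0/24


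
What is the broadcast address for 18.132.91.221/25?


Network: 18.132.91.128/25
Host bits = 7
Set all host bits to 1:
Broadcast: 18.132.91.255


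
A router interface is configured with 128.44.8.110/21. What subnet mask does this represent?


/21 means 21 network bits, 11 host bits
Binary: 11111111111111111111100000000000
Mask: 255.255.248.0


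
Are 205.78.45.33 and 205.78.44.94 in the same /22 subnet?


Mask: 255.255.252.0
205.78.45.33 AND mask = 205.78.44.0
205.78.44.94 AND mask = 205.78.44.0
Yes, same subnet (205.78.44.0)


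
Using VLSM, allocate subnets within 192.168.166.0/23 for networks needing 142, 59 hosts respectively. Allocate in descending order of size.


142 hosts -> /24 (254 usable): 192.168.166.0/24
59 hosts -> /26 (62 usable): 192.168.167.0/26
Allocation: 192.168.166.0/24 (142 hosts, 254 usable); 192.168.167.0/26 (59 hosts, 62 usable)


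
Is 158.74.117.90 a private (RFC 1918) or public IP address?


RFC 1918 private ranges:
  10.0.0.0/8 (10.0.0.0 - 10.255.255.255)
  172.16.0.0/12 (172.16.0.0 - 172.31.255.255)
  192.168.0.0/16 (192.168.0.0 - 192.168.255.255)
Public (not in any RFC 1918 range)


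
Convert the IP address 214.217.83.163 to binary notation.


214 = 11010110
217 = 11011001
83 = 01010011
163 = 10100011
Binary: 11010110.11011001.01010011.10100011


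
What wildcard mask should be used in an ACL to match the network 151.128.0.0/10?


Subnet mask: 255.192.0.0
Wildcard = 255.255.255.255 - subnet mask
255 - 255 = 0
255 - 192 = 63
255 - 0 = 255
255 - 0 = 255
Wildcard: 0.63.255.255


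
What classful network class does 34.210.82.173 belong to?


First octet: 34
Binary: 00100010
0xxxxxxx -> Class A (1-126)
Class A, default mask 255.0.0.0 (/8)


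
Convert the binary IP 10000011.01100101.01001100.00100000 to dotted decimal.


10000011 = 131
01100101 = 101
01001100 = 76
00100000 = 32
IP: 131.101.76.32


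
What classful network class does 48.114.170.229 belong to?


First octet: 48
Binary: 00110000
0xxxxxxx -> Class A (1-126)
Class A, default mask 255.0.0.0 (/8)


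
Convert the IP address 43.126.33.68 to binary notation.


43 = 00101011
126 = 01111110
33 = 00100001
68 = 01000100
Binary: 00101011.01111110.00100001.01000100


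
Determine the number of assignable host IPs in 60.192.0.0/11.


Host bits = 32 - 11 = 21
Total addresses = 2^21 = 2097152
Usable = total - 2 (network and broadcast)
Usable hosts: 2097150


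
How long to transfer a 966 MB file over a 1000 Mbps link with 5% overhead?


Effective throughput = 1000 * (1 - 5/100) = 950 Mbps
File size in Mb = 966 * 8 = 7728 Mb
Time = 7728 / 950
Time = 8.1347 seconds


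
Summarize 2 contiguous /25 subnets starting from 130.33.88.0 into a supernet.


Original prefix: /25
Number of subnets: 2 = 2^1
New prefix = 25 - 1 = 24
Supernet: 130.33.88.0/24


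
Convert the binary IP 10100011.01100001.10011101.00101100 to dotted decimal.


10100011 = 163
01100001 = 97
10011101 = 157
00101100 = 44
IP: 163.97.157.44


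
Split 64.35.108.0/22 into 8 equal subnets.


New prefix = 22 + 3 = 25
Each subnet has 128 addresses
  64.35.108.0/25
  64.35.108.128/25
  64.35.109.0/25
  64.35.109.128/25
  64.35.110.0/25
  64.35.110.128/25
  64.35.111.0/25
  64.35.111.128/25
Subnets: 64.35.108.0/25, 64.35.108.128/25, 64.35.109.0/25, 64.35.109.128/25, 64.35.110.0/25, 64.35.110.128/25, 64.35.111.0/25, 64.35.111.128/25


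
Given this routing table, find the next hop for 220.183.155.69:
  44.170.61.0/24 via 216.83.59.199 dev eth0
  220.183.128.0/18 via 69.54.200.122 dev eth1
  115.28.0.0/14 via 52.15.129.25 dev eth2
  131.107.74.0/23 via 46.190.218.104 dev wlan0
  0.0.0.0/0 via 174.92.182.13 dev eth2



Longest prefix match for 220.183.155.69:
  /24 44.170.61.0: no
  /18 220.183.128.0: MATCH
  /14 115.28.0.0: no
  /23 131.107.74.0: no
  /0 0.0.0.0: MATCH
Selected: next-hop 69.54.200.122 via eth1 (matched /18)


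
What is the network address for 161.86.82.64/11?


IP:   10100001.01010110.01010010.01000000
Mask: 11111111.11100000.00000000.00000000
AND operation:
Net:  10100001.01000000.00000000.00000000
Network: 161.64.0.0/11


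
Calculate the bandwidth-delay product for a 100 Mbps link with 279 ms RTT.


BDP = bandwidth * RTT
= 100 Mbps * 279 ms
= 100 * 1e6 * 279 / 1000 bits
= 27900000 bits
= 3487500 bytes
= 3405.7617 KB
BDP = 27900000 bits (3487500 bytes)


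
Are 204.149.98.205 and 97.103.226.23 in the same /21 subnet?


Mask: 255.255.248.0
204.149.98.205 AND mask = 204.149.96.0
97.103.226.23 AND mask = 97.103.224.0
No, different subnets (204.149.96.0 vs 97.103.224.0)


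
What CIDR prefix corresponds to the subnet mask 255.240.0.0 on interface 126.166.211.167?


Binary: 11111111.11110000.00000000.00000000
Count leading 1s
Prefix: /12


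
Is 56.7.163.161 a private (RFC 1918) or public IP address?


RFC 1918 private ranges:
  10.0.0.0/8 (10.0.0.0 - 10.255.255.255)
  172.16.0.0/12 (172.16.0.0 - 172.31.255.255)
  192.168.0.0/16 (192.168.0.0 - 192.168.255.255)
Public (not in any RFC 1918 range)
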